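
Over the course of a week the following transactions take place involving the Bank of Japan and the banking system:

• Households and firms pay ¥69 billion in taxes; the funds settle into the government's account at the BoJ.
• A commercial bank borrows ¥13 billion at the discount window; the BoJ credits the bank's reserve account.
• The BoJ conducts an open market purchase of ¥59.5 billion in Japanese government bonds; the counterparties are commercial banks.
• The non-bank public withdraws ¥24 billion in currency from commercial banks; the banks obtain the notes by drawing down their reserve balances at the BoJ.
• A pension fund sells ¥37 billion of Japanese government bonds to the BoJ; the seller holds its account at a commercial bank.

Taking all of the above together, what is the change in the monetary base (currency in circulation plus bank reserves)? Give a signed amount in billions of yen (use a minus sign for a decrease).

BoJ balance sheet:
  Assets:      Securities +¥96.5B, Loans to banks +¥13B
  Liabilities: Bank reserves +¥16.5B, Currency in circulation +¥24B, Government deposits +¥69B
Monetary base = currency + reserves: +¥24B + (+¥16.5B) = +¥40.5 billion.

+¥40.5 billion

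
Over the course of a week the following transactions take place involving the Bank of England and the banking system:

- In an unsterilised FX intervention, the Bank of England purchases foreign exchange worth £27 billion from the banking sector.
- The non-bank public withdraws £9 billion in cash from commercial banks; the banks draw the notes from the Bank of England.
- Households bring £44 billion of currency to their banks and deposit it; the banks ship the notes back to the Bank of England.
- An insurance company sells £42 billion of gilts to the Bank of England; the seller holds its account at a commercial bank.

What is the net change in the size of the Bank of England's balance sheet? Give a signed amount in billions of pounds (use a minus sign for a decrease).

+£69 billion

Bank of England balance sheet:
  Assets:      Securities +£42B, Foreign assets +£27B
  Liabilities: Bank reserves +£104B, Currency in circulation −£35B
Change in total Bank of England assets = +£69 billion.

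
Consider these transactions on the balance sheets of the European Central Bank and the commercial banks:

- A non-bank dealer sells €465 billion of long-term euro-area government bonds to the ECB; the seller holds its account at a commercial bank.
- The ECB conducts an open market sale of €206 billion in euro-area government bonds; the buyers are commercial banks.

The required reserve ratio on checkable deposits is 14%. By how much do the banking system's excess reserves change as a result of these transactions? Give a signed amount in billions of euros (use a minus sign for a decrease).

Asset purchase (from non-banks) €465 billion: reserves +€465B, deposits +€465B.
OMO sale (to banks) €206 billion: reserves −€206B, deposits 0.
Totals: Δreserves = +€259B, Δdeposits = +€465B.
Δrequired reserves = 14% × +€465B = +€65.1B.
Δexcess reserves = Δreserves − Δrequired = +€259B − (+€65.1B) = +€193.9 billion.

+€193.9 billion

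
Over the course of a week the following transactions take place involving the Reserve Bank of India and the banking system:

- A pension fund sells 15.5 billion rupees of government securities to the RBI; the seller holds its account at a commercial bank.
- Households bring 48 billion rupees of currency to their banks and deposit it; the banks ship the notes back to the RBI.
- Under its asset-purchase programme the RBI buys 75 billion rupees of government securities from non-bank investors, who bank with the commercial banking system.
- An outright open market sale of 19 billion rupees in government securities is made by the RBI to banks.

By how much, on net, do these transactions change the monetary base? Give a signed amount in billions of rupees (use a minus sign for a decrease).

Asset purchase (from non-banks) 15.5 billion rupees: RBI balance sheet expands → +15.5B.
Currency deposit 48 billion rupees: just a shift between currency and reserves — both are base money → 0.
Asset purchase (from non-banks) 75 billion rupees: RBI balance sheet expands → +75B.
OMO sale (to banks) 19 billion rupees: RBI balance sheet contracts → −19B.
Net: 15.5 + 0 + 75 − 19 = +71.5 billion.

+71.5 billion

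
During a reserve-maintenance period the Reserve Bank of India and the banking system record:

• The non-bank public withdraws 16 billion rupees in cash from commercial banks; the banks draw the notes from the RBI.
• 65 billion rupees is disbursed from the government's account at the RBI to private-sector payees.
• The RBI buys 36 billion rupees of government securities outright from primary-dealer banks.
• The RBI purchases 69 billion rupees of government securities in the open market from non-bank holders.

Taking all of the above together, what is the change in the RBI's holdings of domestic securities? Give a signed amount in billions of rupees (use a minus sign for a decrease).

+105 billion

RBI balance sheet:
  Assets:      Securities +105B
  Liabilities: Bank reserves +154B, Currency in circulation +16B, Government deposits −65B
So the change in the RBI's holdings of domestic securities is +105 billion.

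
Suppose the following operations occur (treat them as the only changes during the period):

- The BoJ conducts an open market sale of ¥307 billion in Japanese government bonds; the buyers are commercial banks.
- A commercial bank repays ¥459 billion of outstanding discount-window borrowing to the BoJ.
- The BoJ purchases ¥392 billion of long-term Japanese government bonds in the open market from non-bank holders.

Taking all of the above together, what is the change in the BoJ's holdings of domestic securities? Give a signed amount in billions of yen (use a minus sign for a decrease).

OMO sale (to banks) ¥307 billion: securities removed from the BoJ's portfolio → −¥307B.
Discount-window repayment ¥459 billion: the BoJ's securities portfolio is untouched → 0.
Asset purchase (from non-banks) ¥392 billion: securities added to the BoJ's portfolio → +¥392B.
Net: −307 + 0 + 392 = +¥85 billion.

+¥85 billion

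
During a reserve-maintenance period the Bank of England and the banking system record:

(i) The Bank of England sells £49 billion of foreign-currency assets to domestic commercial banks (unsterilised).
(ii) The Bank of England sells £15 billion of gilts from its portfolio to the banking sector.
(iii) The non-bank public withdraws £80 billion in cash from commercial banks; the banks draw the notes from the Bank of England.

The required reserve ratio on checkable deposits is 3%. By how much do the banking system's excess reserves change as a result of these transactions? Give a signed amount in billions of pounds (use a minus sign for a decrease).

-£141.6 billion

FX sale £49 billion: reserves −£49B, deposits 0.
OMO sale (to banks) £15 billion: reserves −£15B, deposits 0.
Currency withdrawal £80 billion: reserves −£80B, deposits −£80B.
Totals: Δreserves = −£144B, Δdeposits = −£80B.
Δrequired reserves = 3% × −£80B = −£2.4B.
Δexcess reserves = Δreserves − Δrequired = −£144B − (−£2.4B) = -£141.6 billion.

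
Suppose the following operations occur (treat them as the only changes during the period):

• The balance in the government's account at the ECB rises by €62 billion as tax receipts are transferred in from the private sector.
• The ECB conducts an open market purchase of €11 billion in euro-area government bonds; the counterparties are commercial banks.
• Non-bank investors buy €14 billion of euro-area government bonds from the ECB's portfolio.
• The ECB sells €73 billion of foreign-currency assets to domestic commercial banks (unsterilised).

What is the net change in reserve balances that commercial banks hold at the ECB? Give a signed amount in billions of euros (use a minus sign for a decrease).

Government account inflow €62 billion: funds move from bank reserves into the government account → −€62B.
OMO purchase (from banks) €11 billion: the ECB pays by crediting reserve accounts → +€11B.
Asset sale (to non-banks) €14 billion: the non-bank buyers' banks settle from reserves → −€14B.
FX sale €73 billion: the buying banks pay out of their reserve balances → −€73B.
Net: −62 + 11 − 14 − 73 = -€138 billion.

-€138 billion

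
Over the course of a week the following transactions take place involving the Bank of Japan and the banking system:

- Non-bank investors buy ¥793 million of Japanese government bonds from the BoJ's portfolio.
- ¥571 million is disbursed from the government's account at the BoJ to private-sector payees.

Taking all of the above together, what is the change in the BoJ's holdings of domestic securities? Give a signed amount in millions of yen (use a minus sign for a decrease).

-¥793 million

Asset sale (to non-banks) ¥793 million: securities removed from the BoJ's portfolio → −¥793M.
Government spending ¥571 million: the BoJ's securities portfolio is untouched → 0.
Net: −793 + 0 = -¥793 million.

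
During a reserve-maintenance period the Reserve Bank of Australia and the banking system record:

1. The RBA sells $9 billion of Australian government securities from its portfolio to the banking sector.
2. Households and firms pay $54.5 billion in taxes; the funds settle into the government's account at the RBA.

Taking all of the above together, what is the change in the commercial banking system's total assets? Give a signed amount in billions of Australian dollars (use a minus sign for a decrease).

OMO sale (to banks) $9 billion: just an asset swap on bank balance sheets → 0.
Government account inflow $54.5 billion: bank balance sheets shrink → −$54.5B.
Net: 0 − 54.5 = -$54.5 billion.

-$54.5 billion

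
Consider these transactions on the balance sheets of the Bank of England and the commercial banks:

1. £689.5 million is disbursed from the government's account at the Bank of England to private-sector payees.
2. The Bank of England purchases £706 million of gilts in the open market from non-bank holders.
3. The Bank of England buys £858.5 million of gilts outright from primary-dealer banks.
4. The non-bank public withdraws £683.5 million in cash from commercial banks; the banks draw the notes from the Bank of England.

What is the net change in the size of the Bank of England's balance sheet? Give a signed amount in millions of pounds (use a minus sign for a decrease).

+£1564.5 million

Government spending £689.5 million: only the composition of liabilities changes → 0.
Asset purchase (from non-banks) £706 million: a Bank of England asset is acquired → +£706M.
OMO purchase (from banks) £858.5 million: a Bank of England asset is acquired → +£858.5M.
Currency withdrawal £683.5 million: only the composition of liabilities changes → 0.
Net: 0 + 706 + 858.5 + 0 = +£1564.5 million.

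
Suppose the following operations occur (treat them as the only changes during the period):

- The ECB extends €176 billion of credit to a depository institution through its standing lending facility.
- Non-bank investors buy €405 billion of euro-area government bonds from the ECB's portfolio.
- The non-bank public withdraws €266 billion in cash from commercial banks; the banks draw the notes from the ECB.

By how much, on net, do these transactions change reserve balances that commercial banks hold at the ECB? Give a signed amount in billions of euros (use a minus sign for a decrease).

ECB balance sheet:
  Assets:      Securities −€405B, Loans to banks +€176B
  Liabilities: Bank reserves −€495B, Currency in circulation +€266B
So the change in reserve balances that commercial banks hold at the ECB is -€495 billion.

-€495 billion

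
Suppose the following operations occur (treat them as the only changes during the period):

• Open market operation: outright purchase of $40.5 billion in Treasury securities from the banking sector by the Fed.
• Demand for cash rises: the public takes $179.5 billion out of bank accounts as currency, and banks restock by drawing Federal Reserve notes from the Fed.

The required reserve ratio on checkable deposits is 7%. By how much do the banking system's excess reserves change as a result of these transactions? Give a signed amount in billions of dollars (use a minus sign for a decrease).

-$126.435 billion

OMO purchase (from banks) $40.5 billion: reserves +$40.5B, deposits 0.
Currency withdrawal $179.5 billion: reserves −$179.5B, deposits −$179.5B.
Totals: Δreserves = −$139B, Δdeposits = −$179.5B.
Δrequired reserves = 7% × −$179.5B = −$12.565B.
Δexcess reserves = Δreserves − Δrequired = −$139B − (−$12.565B) = -$126.435 billion.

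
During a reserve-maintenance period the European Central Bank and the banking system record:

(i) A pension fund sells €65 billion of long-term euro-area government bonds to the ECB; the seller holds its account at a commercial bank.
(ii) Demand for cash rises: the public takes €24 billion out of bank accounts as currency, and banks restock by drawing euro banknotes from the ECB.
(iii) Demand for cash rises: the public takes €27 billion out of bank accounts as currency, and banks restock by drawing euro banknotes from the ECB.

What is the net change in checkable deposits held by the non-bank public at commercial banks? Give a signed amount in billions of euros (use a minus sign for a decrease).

Asset purchase (from non-banks) €65 billion: non-bank counterparties' bank balances rise → +€65B.
Currency withdrawal €24 billion: non-bank counterparties' bank balances fall → −€24B.
Currency withdrawal €27 billion: non-bank counterparties' bank balances fall → −€27B.
Net: 65 − 24 − 27 = +€14 billion.

+€14 billion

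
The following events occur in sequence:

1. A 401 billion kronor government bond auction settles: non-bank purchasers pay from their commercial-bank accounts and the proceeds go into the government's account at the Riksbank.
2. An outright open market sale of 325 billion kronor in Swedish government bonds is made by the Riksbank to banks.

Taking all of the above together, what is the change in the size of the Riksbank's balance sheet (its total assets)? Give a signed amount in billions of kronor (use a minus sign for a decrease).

-325 billion

Riksbank balance sheet:
  Assets:      Securities −325B
  Liabilities: Bank reserves −726B, Government deposits +401B
Change in total Riksbank assets = -325 billion.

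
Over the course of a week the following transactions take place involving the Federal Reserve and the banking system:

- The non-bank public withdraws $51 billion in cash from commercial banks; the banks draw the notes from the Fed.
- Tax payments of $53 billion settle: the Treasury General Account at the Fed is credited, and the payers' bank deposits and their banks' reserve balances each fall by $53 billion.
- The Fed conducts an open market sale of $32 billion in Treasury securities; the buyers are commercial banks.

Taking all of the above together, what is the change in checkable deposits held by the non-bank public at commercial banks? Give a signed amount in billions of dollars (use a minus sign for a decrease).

Currency withdrawal $51 billion: non-bank counterparties' bank balances fall → −$51B.
Government account inflow $53 billion: non-bank counterparties' bank balances fall → −$53B.
OMO sale (to banks) $32 billion: the counterparty is a bank, so public deposits are unchanged → 0.
Net: −51 − 53 + 0 = -$104 billion.

-$104 billion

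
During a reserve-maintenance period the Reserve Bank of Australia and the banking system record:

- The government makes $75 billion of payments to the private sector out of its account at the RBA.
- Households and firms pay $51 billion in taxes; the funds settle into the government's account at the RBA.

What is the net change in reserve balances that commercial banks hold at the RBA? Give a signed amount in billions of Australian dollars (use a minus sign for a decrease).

+$24 billion

Government spending $75 billion: government payments flow into bank reserve accounts → +$75B.
Government account inflow $51 billion: funds move from bank reserves into the government account → −$51B.
Net: 75 − 51 = +$24 billion.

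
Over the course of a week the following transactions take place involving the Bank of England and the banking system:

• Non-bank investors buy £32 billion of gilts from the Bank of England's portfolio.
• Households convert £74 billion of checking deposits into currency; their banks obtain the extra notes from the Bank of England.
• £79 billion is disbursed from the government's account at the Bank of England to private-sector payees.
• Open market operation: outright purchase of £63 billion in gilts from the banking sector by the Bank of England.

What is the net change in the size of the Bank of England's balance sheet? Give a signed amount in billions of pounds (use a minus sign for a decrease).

Asset sale (to non-banks) £32 billion: a Bank of England asset is shed → −£32B.
Currency withdrawal £74 billion: only the composition of liabilities changes → 0.
Government spending £79 billion: only the composition of liabilities changes → 0.
OMO purchase (from banks) £63 billion: a Bank of England asset is acquired → +£63B.
Net: −32 + 0 + 0 + 63 = +£31 billion.

+£31 billion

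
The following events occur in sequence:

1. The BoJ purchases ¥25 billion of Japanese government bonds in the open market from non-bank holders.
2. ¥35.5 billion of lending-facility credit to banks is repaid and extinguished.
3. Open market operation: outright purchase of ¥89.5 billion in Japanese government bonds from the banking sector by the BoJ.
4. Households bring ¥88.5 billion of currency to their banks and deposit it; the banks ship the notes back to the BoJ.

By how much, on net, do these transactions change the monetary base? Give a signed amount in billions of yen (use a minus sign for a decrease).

+¥79 billion

Asset purchase (from non-banks) ¥25 billion: BoJ balance sheet expands → +¥25B.
Discount-window repayment ¥35.5 billion: BoJ balance sheet contracts → −¥35.5B.
OMO purchase (from banks) ¥89.5 billion: BoJ balance sheet expands → +¥89.5B.
Currency deposit ¥88.5 billion: just a shift between currency and reserves — both are base money → 0.
Net: 25 − 35.5 + 89.5 + 0 = +¥79 billion.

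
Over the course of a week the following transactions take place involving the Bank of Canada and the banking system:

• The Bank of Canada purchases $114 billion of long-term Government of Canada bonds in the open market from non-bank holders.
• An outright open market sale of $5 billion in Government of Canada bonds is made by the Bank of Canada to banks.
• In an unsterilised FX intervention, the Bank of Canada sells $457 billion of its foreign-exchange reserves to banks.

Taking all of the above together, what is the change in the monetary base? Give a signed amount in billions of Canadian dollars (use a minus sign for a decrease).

Asset purchase (from non-banks) $114 billion: Bank of Canada balance sheet expands → +$114B.
OMO sale (to banks) $5 billion: Bank of Canada balance sheet contracts → −$5B.
FX sale $457 billion: Bank of Canada balance sheet contracts → −$457B.
Net: 114 − 5 − 457 = -$348 billion.

-$348 billion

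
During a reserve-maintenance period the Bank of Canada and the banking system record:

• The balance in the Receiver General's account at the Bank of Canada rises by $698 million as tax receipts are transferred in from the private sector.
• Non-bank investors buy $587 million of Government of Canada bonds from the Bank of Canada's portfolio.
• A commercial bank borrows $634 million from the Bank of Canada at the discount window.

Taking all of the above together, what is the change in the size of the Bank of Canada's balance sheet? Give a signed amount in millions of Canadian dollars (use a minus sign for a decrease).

Government account inflow $698 million: only the composition of liabilities changes → 0.
Asset sale (to non-banks) $587 million: a Bank of Canada asset is shed → −$587M.
Discount-window loan $634 million: a Bank of Canada asset is acquired → +$634M.
Net: 0 − 587 + 634 = +$47 million.

+$47 million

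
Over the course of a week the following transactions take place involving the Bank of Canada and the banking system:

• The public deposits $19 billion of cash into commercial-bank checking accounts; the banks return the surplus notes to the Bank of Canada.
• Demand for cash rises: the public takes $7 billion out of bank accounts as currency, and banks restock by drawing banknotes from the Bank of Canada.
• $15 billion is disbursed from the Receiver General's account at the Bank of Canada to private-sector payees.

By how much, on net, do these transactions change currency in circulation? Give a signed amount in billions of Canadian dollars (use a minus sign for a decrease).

Bank of Canada balance sheet:
  Assets:      no change
  Liabilities: Bank reserves +$27B, Currency in circulation −$12B, Government deposits −$15B
So the change in currency in circulation is -$12 billion.

-$12 billion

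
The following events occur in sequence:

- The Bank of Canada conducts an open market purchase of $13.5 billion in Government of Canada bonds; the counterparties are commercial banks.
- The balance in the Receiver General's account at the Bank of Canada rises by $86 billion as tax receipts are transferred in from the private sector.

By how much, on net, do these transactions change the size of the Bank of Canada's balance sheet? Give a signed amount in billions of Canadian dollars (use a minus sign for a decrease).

OMO purchase (from banks) $13.5 billion: a Bank of Canada asset is acquired → +$13.5B.
Government account inflow $86 billion: only the composition of liabilities changes → 0.
Net: 13.5 + 0 = +$13.5 billion.

+$13.5 billion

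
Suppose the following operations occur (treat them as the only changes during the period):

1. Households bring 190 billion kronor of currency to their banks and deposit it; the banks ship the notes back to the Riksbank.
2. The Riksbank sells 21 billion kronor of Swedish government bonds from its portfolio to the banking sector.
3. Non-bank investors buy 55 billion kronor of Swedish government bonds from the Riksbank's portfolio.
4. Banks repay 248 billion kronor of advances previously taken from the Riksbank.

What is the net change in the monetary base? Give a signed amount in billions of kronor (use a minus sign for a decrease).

Riksbank balance sheet:
  Assets:      Securities −76B, Loans to banks −248B
  Liabilities: Bank reserves −134B, Currency in circulation −190B
Commercial banking system:
  Assets:      Reserves at CB −134B, Securities +21B
  Liabilities: Checkable deposits +135B, Borrowings from CB −248B
Monetary base = currency + reserves: −190B + (−134B) = -324 billion.

-324 billion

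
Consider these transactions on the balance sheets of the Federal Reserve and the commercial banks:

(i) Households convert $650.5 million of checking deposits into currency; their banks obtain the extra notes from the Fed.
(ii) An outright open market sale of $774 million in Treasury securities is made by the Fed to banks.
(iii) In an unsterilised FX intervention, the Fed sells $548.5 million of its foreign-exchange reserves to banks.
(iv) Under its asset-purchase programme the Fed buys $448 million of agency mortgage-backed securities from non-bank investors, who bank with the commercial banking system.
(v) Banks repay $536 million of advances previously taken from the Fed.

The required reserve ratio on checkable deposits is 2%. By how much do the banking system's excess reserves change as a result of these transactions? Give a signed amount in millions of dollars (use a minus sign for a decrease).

-$2056.95 million

Currency withdrawal $650.5 million: reserves −$650.5M, deposits −$650.5M.
OMO sale (to banks) $774 million: reserves −$774M, deposits 0.
FX sale $548.5 million: reserves −$548.5M, deposits 0.
Asset purchase (from non-banks) $448 million: reserves +$448M, deposits +$448M.
Discount-window repayment $536 million: reserves −$536M, deposits 0.
Totals: Δreserves = −$2061M, Δdeposits = −$202.5M.
Δrequired reserves = 2% × −$202.5M = −$4.05M.
Δexcess reserves = Δreserves − Δrequired = −$2061M − (−$4.05M) = -$2056.95 million.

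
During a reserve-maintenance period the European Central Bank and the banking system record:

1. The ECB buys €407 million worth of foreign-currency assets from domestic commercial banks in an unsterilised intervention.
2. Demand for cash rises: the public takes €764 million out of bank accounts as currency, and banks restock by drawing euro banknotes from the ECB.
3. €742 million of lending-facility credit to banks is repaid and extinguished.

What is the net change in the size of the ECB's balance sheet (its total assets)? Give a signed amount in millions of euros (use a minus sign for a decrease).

FX purchase €407 million: an ECB asset is acquired → +€407M.
Currency withdrawal €764 million: only the composition of liabilities changes → 0.
Discount-window repayment €742 million: an ECB asset is shed → −€742M.
Net: 407 + 0 − 742 = -€335 million.

-€335 million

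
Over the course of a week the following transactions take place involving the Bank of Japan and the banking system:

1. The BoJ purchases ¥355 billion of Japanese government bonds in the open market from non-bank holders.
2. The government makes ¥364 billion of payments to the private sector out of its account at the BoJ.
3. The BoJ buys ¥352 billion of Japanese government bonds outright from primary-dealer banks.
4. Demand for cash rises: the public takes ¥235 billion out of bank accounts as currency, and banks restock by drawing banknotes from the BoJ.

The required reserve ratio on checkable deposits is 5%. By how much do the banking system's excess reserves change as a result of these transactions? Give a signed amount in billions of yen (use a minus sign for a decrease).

+¥811.8 billion

Asset purchase (from non-banks) ¥355 billion: reserves +¥355B, deposits +¥355B.
Government spending ¥364 billion: reserves +¥364B, deposits +¥364B.
OMO purchase (from banks) ¥352 billion: reserves +¥352B, deposits 0.
Currency withdrawal ¥235 billion: reserves −¥235B, deposits −¥235B.
Totals: Δreserves = +¥836B, Δdeposits = +¥484B.
Δrequired reserves = 5% × +¥484B = +¥24.2B.
Δexcess reserves = Δreserves − Δrequired = +¥836B − (+¥24.2B) = +¥811.8 billion.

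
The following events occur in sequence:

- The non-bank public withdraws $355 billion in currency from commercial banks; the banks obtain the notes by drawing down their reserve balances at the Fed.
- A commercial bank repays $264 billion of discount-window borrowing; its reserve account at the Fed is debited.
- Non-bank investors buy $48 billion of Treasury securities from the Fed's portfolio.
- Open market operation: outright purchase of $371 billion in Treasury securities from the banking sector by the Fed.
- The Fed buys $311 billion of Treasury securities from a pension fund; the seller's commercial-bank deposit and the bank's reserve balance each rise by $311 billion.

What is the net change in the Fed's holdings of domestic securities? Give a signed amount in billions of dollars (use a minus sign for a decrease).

Fed balance sheet:
  Assets:      Securities +$634B, Loans to banks −$264B
  Liabilities: Bank reserves +$15B, Currency in circulation +$355B
So the change in the Fed's holdings of domestic securities is +$634 billion.

+$634 billion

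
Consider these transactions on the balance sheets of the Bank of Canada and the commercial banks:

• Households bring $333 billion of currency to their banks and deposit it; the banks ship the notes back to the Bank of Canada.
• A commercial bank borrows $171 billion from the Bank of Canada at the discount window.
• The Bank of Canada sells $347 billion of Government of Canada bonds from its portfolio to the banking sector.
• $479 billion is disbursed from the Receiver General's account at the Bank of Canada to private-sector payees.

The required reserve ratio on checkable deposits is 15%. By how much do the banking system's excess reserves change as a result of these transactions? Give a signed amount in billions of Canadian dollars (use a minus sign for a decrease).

+$514.2 billion

Currency deposit $333 billion: reserves +$333B, deposits +$333B.
Discount-window loan $171 billion: reserves +$171B, deposits 0.
OMO sale (to banks) $347 billion: reserves −$347B, deposits 0.
Government spending $479 billion: reserves +$479B, deposits +$479B.
Totals: Δreserves = +$636B, Δdeposits = +$812B.
Δrequired reserves = 15% × +$812B = +$121.8B.
Δexcess reserves = Δreserves − Δrequired = +$636B − (+$121.8B) = +$514.2 billion.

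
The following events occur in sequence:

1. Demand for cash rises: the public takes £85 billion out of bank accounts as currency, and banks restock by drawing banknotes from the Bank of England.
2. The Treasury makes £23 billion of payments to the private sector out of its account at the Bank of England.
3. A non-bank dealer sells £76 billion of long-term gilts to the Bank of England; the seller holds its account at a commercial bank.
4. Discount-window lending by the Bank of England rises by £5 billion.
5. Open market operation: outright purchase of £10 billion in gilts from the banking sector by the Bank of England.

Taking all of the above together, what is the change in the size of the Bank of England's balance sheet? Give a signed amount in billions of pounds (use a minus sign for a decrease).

Bank of England balance sheet:
  Assets:      Securities +£86B, Loans to banks +£5B
  Liabilities: Bank reserves +£29B, Currency in circulation +£85B, Government deposits −£23B
Commercial banking system:
  Assets:      Reserves at CB +£29B, Securities −£10B
  Liabilities: Checkable deposits +£14B, Borrowings from CB +£5B
Change in total Bank of England assets = +£91 billion.

+£91 billion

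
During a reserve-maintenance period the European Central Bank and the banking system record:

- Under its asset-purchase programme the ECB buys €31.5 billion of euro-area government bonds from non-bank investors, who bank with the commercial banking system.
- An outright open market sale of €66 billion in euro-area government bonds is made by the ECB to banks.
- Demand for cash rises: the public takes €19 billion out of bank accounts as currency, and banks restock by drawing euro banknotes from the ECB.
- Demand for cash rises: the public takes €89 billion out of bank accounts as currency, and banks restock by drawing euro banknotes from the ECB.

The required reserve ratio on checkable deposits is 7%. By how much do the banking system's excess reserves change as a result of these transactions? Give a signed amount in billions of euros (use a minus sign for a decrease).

Asset purchase (from non-banks) €31.5 billion: reserves +€31.5B, deposits +€31.5B.
OMO sale (to banks) €66 billion: reserves −€66B, deposits 0.
Currency withdrawal €19 billion: reserves −€19B, deposits −€19B.
Currency withdrawal €89 billion: reserves −€89B, deposits −€89B.
Totals: Δreserves = −€142.5B, Δdeposits = −€76.5B.
Δrequired reserves = 7% × −€76.5B = −€5.355B.
Δexcess reserves = Δreserves − Δrequired = −€142.5B − (−€5.355B) = -€137.145 billion.

-€137.145 billion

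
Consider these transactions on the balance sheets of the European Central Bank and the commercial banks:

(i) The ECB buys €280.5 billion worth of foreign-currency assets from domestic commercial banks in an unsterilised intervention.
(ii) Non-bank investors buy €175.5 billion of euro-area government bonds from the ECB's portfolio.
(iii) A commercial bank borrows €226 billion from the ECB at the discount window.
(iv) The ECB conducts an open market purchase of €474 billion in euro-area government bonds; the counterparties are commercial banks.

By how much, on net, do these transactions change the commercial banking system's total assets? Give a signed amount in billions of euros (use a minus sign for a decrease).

+€50.5 billion

FX purchase €280.5 billion: just an asset swap on bank balance sheets → 0.
Asset sale (to non-banks) €175.5 billion: bank balance sheets shrink → −€175.5B.
Discount-window loan €226 billion: bank balance sheets expand → +€226B.
OMO purchase (from banks) €474 billion: just an asset swap on bank balance sheets → 0.
Net: 0 − 175.5 + 226 + 0 = +€50.5 billion.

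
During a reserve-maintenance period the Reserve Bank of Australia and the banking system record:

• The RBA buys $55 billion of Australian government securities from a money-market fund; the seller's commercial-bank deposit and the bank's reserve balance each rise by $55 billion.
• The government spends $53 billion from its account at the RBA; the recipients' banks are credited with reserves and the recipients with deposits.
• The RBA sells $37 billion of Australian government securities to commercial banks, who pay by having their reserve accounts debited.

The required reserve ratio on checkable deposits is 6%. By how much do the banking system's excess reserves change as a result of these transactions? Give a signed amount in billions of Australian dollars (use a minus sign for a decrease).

Asset purchase (from non-banks) $55 billion: reserves +$55B, deposits +$55B.
Government spending $53 billion: reserves +$53B, deposits +$53B.
OMO sale (to banks) $37 billion: reserves −$37B, deposits 0.
Totals: Δreserves = +$71B, Δdeposits = +$108B.
Δrequired reserves = 6% × +$108B = +$6.48B.
Δexcess reserves = Δreserves − Δrequired = +$71B − (+$6.48B) = +$64.52 billion.

+$64.52 billion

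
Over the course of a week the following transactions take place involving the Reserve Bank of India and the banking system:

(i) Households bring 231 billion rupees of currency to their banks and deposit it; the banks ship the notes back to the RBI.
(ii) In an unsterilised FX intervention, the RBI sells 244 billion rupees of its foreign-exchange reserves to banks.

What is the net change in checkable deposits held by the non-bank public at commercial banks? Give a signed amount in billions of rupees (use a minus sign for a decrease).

+231 billion

RBI balance sheet:
  Assets:      Foreign assets −244B
  Liabilities: Bank reserves −13B, Currency in circulation −231B
Commercial banking system:
  Assets:      Reserves at CB −13B, Foreign assets +244B
  Liabilities: Checkable deposits +231B
So the change in checkable deposits held by the non-bank public at commercial banks is +231 billion.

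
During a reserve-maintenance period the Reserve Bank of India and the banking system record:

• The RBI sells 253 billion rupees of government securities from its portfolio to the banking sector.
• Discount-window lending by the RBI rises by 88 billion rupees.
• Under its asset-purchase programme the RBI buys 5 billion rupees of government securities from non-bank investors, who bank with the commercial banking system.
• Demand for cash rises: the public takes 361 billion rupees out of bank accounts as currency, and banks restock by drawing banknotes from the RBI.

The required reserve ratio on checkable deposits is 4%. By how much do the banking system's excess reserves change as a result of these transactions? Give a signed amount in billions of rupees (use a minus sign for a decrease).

OMO sale (to banks) 253 billion rupees: reserves −253B, deposits 0.
Discount-window loan 88 billion rupees: reserves +88B, deposits 0.
Asset purchase (from non-banks) 5 billion rupees: reserves +5B, deposits +5B.
Currency withdrawal 361 billion rupees: reserves −361B, deposits −361B.
Totals: Δreserves = −521B, Δdeposits = −356B.
Δrequired reserves = 4% × −356B = −14.24B.
Δexcess reserves = Δreserves − Δrequired = −521B − (−14.24B) = -506.76 billion.

-506.76 billion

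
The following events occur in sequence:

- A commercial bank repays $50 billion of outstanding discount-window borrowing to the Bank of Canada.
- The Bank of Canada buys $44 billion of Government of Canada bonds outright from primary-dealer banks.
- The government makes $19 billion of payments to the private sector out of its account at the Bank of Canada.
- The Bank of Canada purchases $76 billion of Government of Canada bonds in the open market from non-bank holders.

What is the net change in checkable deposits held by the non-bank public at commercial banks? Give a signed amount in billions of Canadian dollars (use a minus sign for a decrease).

+$95 billion

Discount-window repayment $50 billion: the counterparty is a bank, so public deposits are unchanged → 0.
OMO purchase (from banks) $44 billion: the counterparty is a bank, so public deposits are unchanged → 0.
Government spending $19 billion: non-bank counterparties' bank balances rise → +$19B.
Asset purchase (from non-banks) $76 billion: non-bank counterparties' bank balances rise → +$76B.
Net: 0 + 0 + 19 + 76 = +$95 billion.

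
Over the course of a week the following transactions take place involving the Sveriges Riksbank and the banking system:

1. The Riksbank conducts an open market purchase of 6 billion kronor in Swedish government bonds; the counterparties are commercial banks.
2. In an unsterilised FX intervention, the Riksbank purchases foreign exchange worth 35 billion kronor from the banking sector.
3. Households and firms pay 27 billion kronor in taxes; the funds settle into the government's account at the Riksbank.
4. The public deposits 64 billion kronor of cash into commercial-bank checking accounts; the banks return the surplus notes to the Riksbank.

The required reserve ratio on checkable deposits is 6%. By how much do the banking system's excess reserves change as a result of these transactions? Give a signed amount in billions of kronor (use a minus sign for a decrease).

OMO purchase (from banks) 6 billion kronor: reserves +6B, deposits 0.
FX purchase 35 billion kronor: reserves +35B, deposits 0.
Government account inflow 27 billion kronor: reserves −27B, deposits −27B.
Currency deposit 64 billion kronor: reserves +64B, deposits +64B.
Totals: Δreserves = +78B, Δdeposits = +37B.
Δrequired reserves = 6% × +37B = +2.22B.
Δexcess reserves = Δreserves − Δrequired = +78B − (+2.22B) = +75.78 billion.

+75.78 billion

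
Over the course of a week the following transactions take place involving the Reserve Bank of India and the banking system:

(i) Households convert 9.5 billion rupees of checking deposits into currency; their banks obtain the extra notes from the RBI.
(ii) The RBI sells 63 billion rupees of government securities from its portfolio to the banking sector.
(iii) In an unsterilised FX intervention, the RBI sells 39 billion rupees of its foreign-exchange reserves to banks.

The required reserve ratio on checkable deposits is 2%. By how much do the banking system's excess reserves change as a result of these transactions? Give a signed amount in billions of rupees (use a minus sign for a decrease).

-111.31 billion

Currency withdrawal 9.5 billion rupees: reserves −9.5B, deposits −9.5B.
OMO sale (to banks) 63 billion rupees: reserves −63B, deposits 0.
FX sale 39 billion rupees: reserves −39B, deposits 0.
Totals: Δreserves = −111.5B, Δdeposits = −9.5B.
Δrequired reserves = 2% × −9.5B = −0.19B.
Δexcess reserves = Δreserves − Δrequired = −111.5B − (−0.19B) = -111.31 billion.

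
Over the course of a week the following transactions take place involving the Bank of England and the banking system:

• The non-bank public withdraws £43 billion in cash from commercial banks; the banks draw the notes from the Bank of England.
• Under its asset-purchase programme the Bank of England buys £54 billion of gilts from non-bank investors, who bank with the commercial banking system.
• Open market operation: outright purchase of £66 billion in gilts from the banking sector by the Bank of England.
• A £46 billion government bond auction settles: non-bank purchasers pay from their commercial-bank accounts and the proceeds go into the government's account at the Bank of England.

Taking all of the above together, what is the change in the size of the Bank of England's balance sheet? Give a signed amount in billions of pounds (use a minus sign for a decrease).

+£120 billion

Bank of England balance sheet:
  Assets:      Securities +£120B
  Liabilities: Bank reserves +£31B, Currency in circulation +£43B, Government deposits +£46B
Commercial banking system:
  Assets:      Reserves at CB +£31B, Securities −£66B
  Liabilities: Checkable deposits −£35B
Change in total Bank of England assets = +£120 billion.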